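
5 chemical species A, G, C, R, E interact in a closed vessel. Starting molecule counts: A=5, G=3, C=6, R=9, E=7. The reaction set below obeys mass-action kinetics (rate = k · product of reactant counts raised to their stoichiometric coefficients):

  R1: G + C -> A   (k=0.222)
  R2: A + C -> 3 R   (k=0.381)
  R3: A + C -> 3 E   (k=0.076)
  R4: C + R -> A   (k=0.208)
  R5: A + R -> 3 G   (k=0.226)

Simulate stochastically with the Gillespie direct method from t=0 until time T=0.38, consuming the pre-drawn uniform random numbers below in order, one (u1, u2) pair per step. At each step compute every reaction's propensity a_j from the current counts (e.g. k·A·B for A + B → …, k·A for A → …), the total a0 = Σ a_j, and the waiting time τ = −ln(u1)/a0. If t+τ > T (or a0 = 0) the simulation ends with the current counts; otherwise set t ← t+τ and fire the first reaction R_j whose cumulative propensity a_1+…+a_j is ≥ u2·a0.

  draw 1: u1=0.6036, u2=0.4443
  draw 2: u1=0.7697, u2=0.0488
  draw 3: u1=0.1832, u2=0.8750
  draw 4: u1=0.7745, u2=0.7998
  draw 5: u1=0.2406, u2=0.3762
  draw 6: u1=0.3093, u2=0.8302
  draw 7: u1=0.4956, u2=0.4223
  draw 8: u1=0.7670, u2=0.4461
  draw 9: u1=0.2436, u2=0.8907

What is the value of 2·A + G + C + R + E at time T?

Value at T = 35

Check how each reaction changes W = 2·A + G + C + R + E (weight of products minus weight of reactants):
R1: G + C -> A: (2·1) − (1·1 + 1·1) = 2 − 2 = 0
R2: A + C -> 3 R: (1·3) − (2·1 + 1·1) = 3 − 3 = 0
R3: A + C -> 3 E: (1·3) − (2·1 + 1·1) = 3 − 3 = 0
R4: C + R -> A: (2·1) − (1·1 + 1·1) = 2 − 2 = 0
R5: A + R -> 3 G: (1·3) − (2·1 + 1·1) = 3 − 3 = 0
Every reaction leaves W unchanged, so W is conserved and no simulation is needed: W(T) = W(0) = 2·5 + 3 + 6 + 9 + 7 = 35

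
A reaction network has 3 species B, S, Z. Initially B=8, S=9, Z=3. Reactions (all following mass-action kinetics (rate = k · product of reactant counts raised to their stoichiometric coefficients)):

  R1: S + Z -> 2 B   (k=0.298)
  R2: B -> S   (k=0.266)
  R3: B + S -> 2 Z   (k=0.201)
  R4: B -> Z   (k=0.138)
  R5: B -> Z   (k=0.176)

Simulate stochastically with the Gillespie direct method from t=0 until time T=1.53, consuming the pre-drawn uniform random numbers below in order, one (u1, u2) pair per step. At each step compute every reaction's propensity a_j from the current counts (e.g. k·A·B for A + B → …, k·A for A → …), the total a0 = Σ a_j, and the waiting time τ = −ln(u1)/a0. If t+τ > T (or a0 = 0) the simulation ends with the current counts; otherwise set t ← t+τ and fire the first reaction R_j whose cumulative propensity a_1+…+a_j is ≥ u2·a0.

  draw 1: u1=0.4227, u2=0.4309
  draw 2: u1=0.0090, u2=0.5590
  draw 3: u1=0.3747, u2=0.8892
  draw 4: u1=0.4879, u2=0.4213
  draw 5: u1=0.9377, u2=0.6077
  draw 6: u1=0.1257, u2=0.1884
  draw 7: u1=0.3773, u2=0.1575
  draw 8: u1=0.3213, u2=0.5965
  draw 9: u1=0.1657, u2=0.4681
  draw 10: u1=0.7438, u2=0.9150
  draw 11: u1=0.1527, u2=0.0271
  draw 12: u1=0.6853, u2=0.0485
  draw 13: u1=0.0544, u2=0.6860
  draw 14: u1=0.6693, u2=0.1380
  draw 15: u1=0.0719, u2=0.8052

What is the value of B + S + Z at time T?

Check how each reaction changes W = B + S + Z (weight of products minus weight of reactants):
R1: S + Z -> 2 B: (1·2) − (1·1 + 1·1) = 2 − 2 = 0
R2: B -> S: (1·1) − (1·1) = 1 − 1 = 0
R3: B + S -> 2 Z: (1·2) − (1·1 + 1·1) = 2 − 2 = 0
R4: B -> Z: (1·1) − (1·1) = 1 − 1 = 0
R5: B -> Z: (1·1) − (1·1) = 1 − 1 = 0
Every reaction leaves W unchanged, so W is conserved and no simulation is needed: W(T) = W(0) = 8 + 9 + 3 = 20

Value at T = 20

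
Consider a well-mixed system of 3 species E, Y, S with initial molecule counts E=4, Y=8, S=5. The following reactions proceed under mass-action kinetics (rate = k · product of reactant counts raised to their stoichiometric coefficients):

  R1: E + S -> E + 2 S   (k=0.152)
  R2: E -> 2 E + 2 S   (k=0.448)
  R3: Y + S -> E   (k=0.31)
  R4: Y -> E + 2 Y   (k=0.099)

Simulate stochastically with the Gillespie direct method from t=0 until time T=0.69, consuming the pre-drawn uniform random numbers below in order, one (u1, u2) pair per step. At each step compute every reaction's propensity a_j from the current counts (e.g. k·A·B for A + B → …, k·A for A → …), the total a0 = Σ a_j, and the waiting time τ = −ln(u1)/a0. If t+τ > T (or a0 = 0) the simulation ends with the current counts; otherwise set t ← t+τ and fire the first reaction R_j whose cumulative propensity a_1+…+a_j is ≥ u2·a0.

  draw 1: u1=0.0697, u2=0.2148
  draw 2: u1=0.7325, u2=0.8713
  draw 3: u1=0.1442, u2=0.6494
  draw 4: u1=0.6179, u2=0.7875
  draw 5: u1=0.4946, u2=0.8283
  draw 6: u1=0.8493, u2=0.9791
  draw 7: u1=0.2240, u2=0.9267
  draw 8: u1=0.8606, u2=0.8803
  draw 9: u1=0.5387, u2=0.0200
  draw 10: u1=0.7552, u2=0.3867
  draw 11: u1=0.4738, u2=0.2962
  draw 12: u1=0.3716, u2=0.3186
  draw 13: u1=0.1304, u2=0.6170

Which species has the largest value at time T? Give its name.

t=0.000: E=4 Y=8 S=5
Draw 1: a1=3.040, a2=1.792, a3=12.400, a4=0.792, a0=18.024; τ=−ln(0.0697)/18.024=0.148 → t=0.148; u2·a0=0.2148·18.024=3.872; a1=3.040 < 3.872 ≤ a1+a2=4.832 → R2 fires; E=5 Y=8 S=7
Draw 2: a1=5.320, a2=2.240, a3=17.360, a4=0.792, a0=25.712; τ=−ln(0.7325)/25.712=0.012 → t=0.160; u2·a0=0.8713·25.712=22.403; a1+a2=7.560 < 22.403 ≤ a1+…+a3=24.920 → R3 fires; E=6 Y=7 S=6
Draw 3: a1=5.472, a2=2.688, a3=13.020, a4=0.693, a0=21.873; τ=−ln(0.1442)/21.873=0.089 → t=0.248; u2·a0=0.6494·21.873=14.204; a1+a2=8.160 < 14.204 ≤ a1+…+a3=21.180 → R3 fires; E=7 Y=6 S=5
Draw 4: a1=5.320, a2=3.136, a3=9.300, a4=0.594, a0=18.350; τ=−ln(0.6179)/18.350=0.026 → t=0.275; u2·a0=0.7875·18.350=14.451; a1+a2=8.456 < 14.451 ≤ a1+…+a3=17.756 → R3 fires; E=8 Y=5 S=4
Draw 5: a1=4.864, a2=3.584, a3=6.200, a4=0.495, a0=15.143; τ=−ln(0.4946)/15.143=0.046 → t=0.321; u2·a0=0.8283·15.143=12.543; a1+a2=8.448 < 12.543 ≤ a1+…+a3=14.648 → R3 fires; E=9 Y=4 S=3
Draw 6: a1=4.104, a2=4.032, a3=3.720, a4=0.396, a0=12.252; τ=−ln(0.8493)/12.252=0.013 → t=0.334; u2·a0=0.9791·12.252=11.996; a1+…+a3=11.856 < 11.996 ≤ a1+…+a4=12.252 → R4 fires; E=10 Y=5 S=3
Draw 7: a1=4.560, a2=4.480, a3=4.650, a4=0.495, a0=14.185; τ=−ln(0.2240)/14.185=0.105 → t=0.440; u2·a0=0.9267·14.185=13.145; a1+a2=9.040 < 13.145 ≤ a1+…+a3=13.690 → R3 fires; E=11 Y=4 S=2
Draw 8: a1=3.344, a2=4.928, a3=2.480, a4=0.396, a0=11.148; τ=−ln(0.8606)/11.148=0.013 → t=0.453; u2·a0=0.8803·11.148=9.814; a1+a2=8.272 < 9.814 ≤ a1+…+a3=10.752 → R3 fires; E=12 Y=3 S=1
Draw 9: a1=1.824, a2=5.376, a3=0.930, a4=0.297, a0=8.427; τ=−ln(0.5387)/8.427=0.073 → t=0.527; u2·a0=0.0200·8.427=0.169 ≤ a1=1.824 → R1 fires; E=12 Y=3 S=2
Draw 10: a1=3.648, a2=5.376, a3=1.860, a4=0.297, a0=11.181; τ=−ln(0.7552)/11.181=0.025 → t=0.552; u2·a0=0.3867·11.181=4.324; a1=3.648 < 4.324 ≤ a1+a2=9.024 → R2 fires; E=13 Y=3 S=4
Draw 11: a1=7.904, a2=5.824, a3=3.720, a4=0.297, a0=17.745; τ=−ln(0.4738)/17.745=0.042 → t=0.594; u2·a0=0.2962·17.745=5.256 ≤ a1=7.904 → R1 fires; E=13 Y=3 S=5
Draw 12: a1=9.880, a2=5.824, a3=4.650, a4=0.297, a0=20.651; τ=−ln(0.3716)/20.651=0.048 → t=0.642; u2·a0=0.3186·20.651=6.579 ≤ a1=9.880 → R1 fires; E=13 Y=3 S=6
Draw 13: a1=11.856, a2=5.824, a3=5.580, a4=0.297, a0=23.557; τ=−ln(0.1304)/23.557=0.086 → t=0.728 > T=0.69: stop.
At T=0.69: E=13 Y=3 S=6; the largest is E.

Dominant species at T: E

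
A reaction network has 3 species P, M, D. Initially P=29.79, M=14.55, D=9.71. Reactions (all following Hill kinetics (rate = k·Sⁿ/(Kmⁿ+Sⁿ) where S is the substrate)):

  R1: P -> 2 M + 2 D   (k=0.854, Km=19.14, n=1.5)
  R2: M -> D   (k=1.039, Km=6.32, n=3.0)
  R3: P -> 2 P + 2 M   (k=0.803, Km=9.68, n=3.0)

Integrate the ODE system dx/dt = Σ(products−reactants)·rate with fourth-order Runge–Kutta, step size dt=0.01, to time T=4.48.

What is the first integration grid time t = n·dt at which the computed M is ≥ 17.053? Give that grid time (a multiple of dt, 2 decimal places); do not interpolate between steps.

RK4 with dt=0.01: 448 steps to T=4.48. Trajectory (selected grid times):
t=0.00: P=29.79 M=14.55 D=9.71
t=0.50: P=29.90 M=15.41 D=10.76
t=1.00: P=30.00 M=16.26 D=11.81
t=1.46: P=30.10 M=17.04 D=12.79
t=1.47: P=30.10 M=17.06 D=12.81
t=1.49: P=30.11 M=17.09 D=12.85
t=1.99: P=30.21 M=17.94 D=13.91
t=2.49: P=30.31 M=18.79 D=14.98
t=2.99: P=30.42 M=19.64 D=16.05
t=3.48: P=30.52 M=20.46 D=17.10
t=3.98: P=30.62 M=21.31 D=18.18
t=4.48: P=30.73 M=22.15 D=19.26
M(1.46)=17.044 < 17.053 but M(1.47)=17.061 ≥ 17.053, so the first grid time is t=1.47.

Threshold first reached at t = 1.47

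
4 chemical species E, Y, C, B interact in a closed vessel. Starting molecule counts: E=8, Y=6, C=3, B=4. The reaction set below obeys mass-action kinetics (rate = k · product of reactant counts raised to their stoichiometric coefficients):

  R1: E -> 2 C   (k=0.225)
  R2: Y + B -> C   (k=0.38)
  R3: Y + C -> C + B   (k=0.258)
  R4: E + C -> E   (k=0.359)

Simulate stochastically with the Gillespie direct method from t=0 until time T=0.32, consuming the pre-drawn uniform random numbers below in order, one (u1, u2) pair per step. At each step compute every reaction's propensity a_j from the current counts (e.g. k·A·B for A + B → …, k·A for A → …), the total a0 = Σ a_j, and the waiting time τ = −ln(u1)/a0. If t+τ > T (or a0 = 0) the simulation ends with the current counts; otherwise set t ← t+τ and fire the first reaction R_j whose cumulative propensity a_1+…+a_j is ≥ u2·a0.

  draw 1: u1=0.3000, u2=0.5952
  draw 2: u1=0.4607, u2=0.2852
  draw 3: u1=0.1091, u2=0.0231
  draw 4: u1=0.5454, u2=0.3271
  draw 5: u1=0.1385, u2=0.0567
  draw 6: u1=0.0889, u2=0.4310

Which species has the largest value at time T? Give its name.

t=0.000: E=8 Y=6 C=3 B=4
Draw 1: a1=1.800, a2=9.120, a3=4.644, a4=8.616, a0=24.180; τ=−ln(0.3000)/24.180=0.050 → t=0.050; u2·a0=0.5952·24.180=14.392; a1+a2=10.920 < 14.392 ≤ a1+…+a3=15.564 → R3 fires; E=8 Y=5 C=3 B=5
Draw 2: a1=1.800, a2=9.500, a3=3.870, a4=8.616, a0=23.786; τ=−ln(0.4607)/23.786=0.033 → t=0.082; u2·a0=0.2852·23.786=6.784; a1=1.800 < 6.784 ≤ a1+a2=11.300 → R2 fires; E=8 Y=4 C=4 B=4
Draw 3: a1=1.800, a2=6.080, a3=4.128, a4=11.488, a0=23.496; τ=−ln(0.1091)/23.496=0.094 → t=0.177; u2·a0=0.0231·23.496=0.543 ≤ a1=1.800 → R1 fires; E=7 Y=4 C=6 B=4
Draw 4: a1=1.575, a2=6.080, a3=6.192, a4=15.078, a0=28.925; τ=−ln(0.5454)/28.925=0.021 → t=0.198; u2·a0=0.3271·28.925=9.461; a1+a2=7.655 < 9.461 ≤ a1+…+a3=13.847 → R3 fires; E=7 Y=3 C=6 B=5
Draw 5: a1=1.575, a2=5.700, a3=4.644, a4=15.078, a0=26.997; τ=−ln(0.1385)/26.997=0.073 → t=0.271; u2·a0=0.0567·26.997=1.531 ≤ a1=1.575 → R1 fires; E=6 Y=3 C=8 B=5
Draw 6: a1=1.350, a2=5.700, a3=6.192, a4=17.232, a0=30.474; τ=−ln(0.0889)/30.474=0.079 → t=0.350 > T=0.32: stop.
At T=0.32: E=6 Y=3 C=8 B=5; the largest is C.

Dominant species at T: C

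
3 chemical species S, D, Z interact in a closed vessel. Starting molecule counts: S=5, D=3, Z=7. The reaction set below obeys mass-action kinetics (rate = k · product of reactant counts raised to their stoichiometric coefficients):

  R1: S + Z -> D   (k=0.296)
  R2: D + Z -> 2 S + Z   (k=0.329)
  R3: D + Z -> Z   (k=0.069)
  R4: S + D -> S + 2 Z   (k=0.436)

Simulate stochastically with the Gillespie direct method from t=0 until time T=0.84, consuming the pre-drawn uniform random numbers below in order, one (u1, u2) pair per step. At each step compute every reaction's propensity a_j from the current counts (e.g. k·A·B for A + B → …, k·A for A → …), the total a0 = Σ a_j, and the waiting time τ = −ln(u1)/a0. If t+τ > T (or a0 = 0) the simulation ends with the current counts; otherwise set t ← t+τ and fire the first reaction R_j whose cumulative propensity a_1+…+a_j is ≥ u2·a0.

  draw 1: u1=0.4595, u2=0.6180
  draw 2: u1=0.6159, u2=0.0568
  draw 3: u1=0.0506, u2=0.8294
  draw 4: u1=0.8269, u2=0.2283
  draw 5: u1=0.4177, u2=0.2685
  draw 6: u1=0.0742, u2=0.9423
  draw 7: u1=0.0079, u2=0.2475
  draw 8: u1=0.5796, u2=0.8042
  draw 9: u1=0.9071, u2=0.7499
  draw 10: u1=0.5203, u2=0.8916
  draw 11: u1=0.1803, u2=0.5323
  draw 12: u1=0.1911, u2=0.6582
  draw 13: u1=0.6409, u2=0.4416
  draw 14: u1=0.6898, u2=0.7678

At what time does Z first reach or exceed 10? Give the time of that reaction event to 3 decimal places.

Threshold first reached at t = 0.582

t=0.000: S=5 D=3 Z=7
Draw 1: a1=10.360, a2=6.909, a3=1.449, a4=6.540, a0=25.258; τ=−ln(0.4595)/25.258=0.031 → t=0.031; u2·a0=0.6180·25.258=15.609; a1=10.360 < 15.609 ≤ a1+a2=17.269 → R2 fires; S=7 D=2 Z=7
Draw 2: a1=14.504, a2=4.606, a3=0.966, a4=6.104, a0=26.180; τ=−ln(0.6159)/26.180=0.019 → t=0.049; u2·a0=0.0568·26.180=1.487 ≤ a1=14.504 → R1 fires; S=6 D=3 Z=6
Draw 3: a1=10.656, a2=5.922, a3=1.242, a4=7.848, a0=25.668; τ=−ln(0.0506)/25.668=0.116 → t=0.166; u2·a0=0.8294·25.668=21.289; a1+…+a3=17.820 < 21.289 ≤ a1+…+a4=25.668 → R4 fires; S=6 D=2 Z=8
Draw 4: a1=14.208, a2=5.264, a3=1.104, a4=5.232, a0=25.808; τ=−ln(0.8269)/25.808=0.007 → t=0.173; u2·a0=0.2283·25.808=5.892 ≤ a1=14.208 → R1 fires; S=5 D=3 Z=7
Draw 5: a1=10.360, a2=6.909, a3=1.449, a4=6.540, a0=25.258; τ=−ln(0.4177)/25.258=0.035 → t=0.207; u2·a0=0.2685·25.258=6.782 ≤ a1=10.360 → R1 fires; S=4 D=4 Z=6
Draw 6: a1=7.104, a2=7.896, a3=1.656, a4=6.976, a0=23.632; τ=−ln(0.0742)/23.632=0.110 → t=0.318; u2·a0=0.9423·23.632=22.268; a1+…+a3=16.656 < 22.268 ≤ a1+…+a4=23.632 → R4 fires; S=4 D=3 Z=8
Draw 7: a1=9.472, a2=7.896, a3=1.656, a4=5.232, a0=24.256; τ=−ln(0.0079)/24.256=0.200 → t=0.517; u2·a0=0.2475·24.256=6.003 ≤ a1=9.472 → R1 fires; S=3 D=4 Z=7
Draw 8: a1=6.216, a2=9.212, a3=1.932, a4=5.232, a0=22.592; τ=−ln(0.5796)/22.592=0.024 → t=0.541; u2·a0=0.8042·22.592=18.168; a1+…+a3=17.360 < 18.168 ≤ a1+…+a4=22.592 → R4 fires; S=3 D=3 Z=9
Draw 9: a1=7.992, a2=8.883, a3=1.863, a4=3.924, a0=22.662; τ=−ln(0.9071)/22.662=0.004 → t=0.546; u2·a0=0.7499·22.662=16.994; a1+a2=16.875 < 16.994 ≤ a1+…+a3=18.738 → R3 fires; S=3 D=2 Z=9
Draw 10: a1=7.992, a2=5.922, a3=1.242, a4=2.616, a0=17.772; τ=−ln(0.5203)/17.772=0.037 → t=0.582; u2·a0=0.8916·17.772=15.846; a1+…+a3=15.156 < 15.846 ≤ a1+…+a4=17.772 → R4 fires; S=3 D=1 Z=11
Draw 11: a1=9.768, a2=3.619, a3=0.759, a4=1.308, a0=15.454; τ=−ln(0.1803)/15.454=0.111 → t=0.693; u2·a0=0.5323·15.454=8.226 ≤ a1=9.768 → R1 fires; S=2 D=2 Z=10
Draw 12: a1=5.920, a2=6.580, a3=1.380, a4=1.744, a0=15.624; τ=−ln(0.1911)/15.624=0.106 → t=0.799; u2·a0=0.6582·15.624=10.284; a1=5.920 < 10.284 ≤ a1+a2=12.500 → R2 fires; S=4 D=1 Z=10
Draw 13: a1=11.840, a2=3.290, a3=0.690, a4=1.744, a0=17.564; τ=−ln(0.6409)/17.564=0.025 → t=0.824; u2·a0=0.4416·17.564=7.756 ≤ a1=11.840 → R1 fires; S=3 D=2 Z=9
Draw 14: a1=7.992, a2=5.922, a3=1.242, a4=2.616, a0=17.772; τ=−ln(0.6898)/17.772=0.021 → t=0.845 > T=0.84: stop.
Z first becomes ≥ 10 when it reaches 11 at the event at t=0.582.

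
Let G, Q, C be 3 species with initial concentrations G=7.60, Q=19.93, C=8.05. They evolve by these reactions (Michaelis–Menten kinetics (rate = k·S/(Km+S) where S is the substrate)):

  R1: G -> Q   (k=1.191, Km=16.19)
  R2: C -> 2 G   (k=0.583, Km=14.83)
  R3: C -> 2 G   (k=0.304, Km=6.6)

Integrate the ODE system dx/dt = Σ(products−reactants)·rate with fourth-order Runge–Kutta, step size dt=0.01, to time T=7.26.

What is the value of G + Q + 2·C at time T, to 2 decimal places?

Value at T = 43.63

Check how each reaction changes W = G + Q + 2·C (weight of products minus weight of reactants):
R1: G -> Q: (1·1) − (1·1) = 1 − 1 = 0
R2: C -> 2 G: (1·2) − (2·1) = 2 − 2 = 0
R3: C -> 2 G: (1·2) − (2·1) = 2 − 2 = 0
Every reaction leaves W unchanged, so W is conserved and no simulation is needed: W(T) = W(0) = 7.60 + 19.93 + 2·8.05 = 43.63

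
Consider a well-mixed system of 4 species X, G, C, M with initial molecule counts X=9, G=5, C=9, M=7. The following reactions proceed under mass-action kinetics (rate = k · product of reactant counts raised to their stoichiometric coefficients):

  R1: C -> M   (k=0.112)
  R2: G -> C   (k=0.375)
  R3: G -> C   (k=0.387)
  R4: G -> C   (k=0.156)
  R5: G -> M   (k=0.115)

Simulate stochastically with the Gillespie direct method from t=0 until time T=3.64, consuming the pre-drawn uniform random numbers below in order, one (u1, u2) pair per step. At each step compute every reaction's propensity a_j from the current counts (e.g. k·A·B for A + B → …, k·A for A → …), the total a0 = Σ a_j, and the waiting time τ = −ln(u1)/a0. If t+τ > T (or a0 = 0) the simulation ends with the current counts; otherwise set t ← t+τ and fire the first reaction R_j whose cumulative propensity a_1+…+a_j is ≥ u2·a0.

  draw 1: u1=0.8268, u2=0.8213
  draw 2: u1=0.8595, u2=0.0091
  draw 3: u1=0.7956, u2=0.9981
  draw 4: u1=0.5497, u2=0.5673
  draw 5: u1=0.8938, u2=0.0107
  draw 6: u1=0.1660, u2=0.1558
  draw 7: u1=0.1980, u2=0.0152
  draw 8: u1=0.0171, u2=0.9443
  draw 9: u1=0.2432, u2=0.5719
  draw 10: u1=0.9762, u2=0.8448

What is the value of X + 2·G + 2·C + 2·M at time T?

Check how each reaction changes W = X + 2·G + 2·C + 2·M (weight of products minus weight of reactants):
R1: C -> M: (2·1) − (2·1) = 2 − 2 = 0
R2: G -> C: (2·1) − (2·1) = 2 − 2 = 0
R3: G -> C: (2·1) − (2·1) = 2 − 2 = 0
R4: G -> C: (2·1) − (2·1) = 2 − 2 = 0
R5: G -> M: (2·1) − (2·1) = 2 − 2 = 0
Every reaction leaves W unchanged, so W is conserved and no simulation is needed: W(T) = W(0) = 9 + 2·5 + 2·9 + 2·7 = 51

Value at T = 51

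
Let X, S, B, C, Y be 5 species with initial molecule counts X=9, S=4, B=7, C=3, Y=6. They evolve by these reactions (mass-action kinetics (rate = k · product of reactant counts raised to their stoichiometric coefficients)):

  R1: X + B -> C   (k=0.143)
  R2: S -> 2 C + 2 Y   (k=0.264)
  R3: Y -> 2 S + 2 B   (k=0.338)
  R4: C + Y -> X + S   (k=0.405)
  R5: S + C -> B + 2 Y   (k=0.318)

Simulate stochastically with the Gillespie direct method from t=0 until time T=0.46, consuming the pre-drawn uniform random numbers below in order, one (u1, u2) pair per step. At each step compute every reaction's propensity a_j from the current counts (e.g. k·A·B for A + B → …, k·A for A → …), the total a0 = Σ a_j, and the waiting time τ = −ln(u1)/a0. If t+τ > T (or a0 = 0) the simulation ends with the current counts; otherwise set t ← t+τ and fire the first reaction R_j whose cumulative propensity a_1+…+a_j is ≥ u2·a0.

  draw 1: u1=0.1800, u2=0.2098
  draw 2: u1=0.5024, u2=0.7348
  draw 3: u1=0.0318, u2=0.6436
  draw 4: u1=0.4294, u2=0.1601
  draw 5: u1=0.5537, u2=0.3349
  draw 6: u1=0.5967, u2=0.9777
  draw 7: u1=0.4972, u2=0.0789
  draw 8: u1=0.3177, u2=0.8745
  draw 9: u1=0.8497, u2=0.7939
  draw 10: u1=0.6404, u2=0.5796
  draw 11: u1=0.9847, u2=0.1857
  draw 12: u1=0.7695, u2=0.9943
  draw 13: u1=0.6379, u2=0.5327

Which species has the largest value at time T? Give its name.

Dominant species at T: Y

t=0.000: X=9 S=4 B=7 C=3 Y=6
Draw 1: a1=9.009, a2=1.056, a3=2.028, a4=7.290, a5=3.816, a0=23.199; τ=−ln(0.1800)/23.199=0.074 → t=0.074; u2·a0=0.2098·23.199=4.867 ≤ a1=9.009 → R1 fires; X=8 S=4 B=6 C=4 Y=6
Draw 2: a1=6.864, a2=1.056, a3=2.028, a4=9.720, a5=5.088, a0=24.756; τ=−ln(0.5024)/24.756=0.028 → t=0.102; u2·a0=0.7348·24.756=18.191; a1+…+a3=9.948 < 18.191 ≤ a1+…+a4=19.668 → R4 fires; X=9 S=5 B=6 C=3 Y=5
Draw 3: a1=7.722, a2=1.320, a3=1.690, a4=6.075, a5=4.770, a0=21.577; τ=−ln(0.0318)/21.577=0.160 → t=0.262; u2·a0=0.6436·21.577=13.887; a1+…+a3=10.732 < 13.887 ≤ a1+…+a4=16.807 → R4 fires; X=10 S=6 B=6 C=2 Y=4
Draw 4: a1=8.580, a2=1.584, a3=1.352, a4=3.240, a5=3.816, a0=18.572; τ=−ln(0.4294)/18.572=0.046 → t=0.307; u2·a0=0.1601·18.572=2.973 ≤ a1=8.580 → R1 fires; X=9 S=6 B=5 C=3 Y=4
Draw 5: a1=6.435, a2=1.584, a3=1.352, a4=4.860, a5=5.724, a0=19.955; τ=−ln(0.5537)/19.955=0.030 → t=0.337; u2·a0=0.3349·19.955=6.683; a1=6.435 < 6.683 ≤ a1+a2=8.019 → R2 fires; X=9 S=5 B=5 C=5 Y=6
Draw 6: a1=6.435, a2=1.320, a3=2.028, a4=12.150, a5=7.950, a0=29.883; τ=−ln(0.5967)/29.883=0.017 → t=0.354; u2·a0=0.9777·29.883=29.217; a1+…+a4=21.933 < 29.217 ≤ a1+…+a5=29.883 → R5 fires; X=9 S=4 B=6 C=4 Y=8
Draw 7: a1=7.722, a2=1.056, a3=2.704, a4=12.960, a5=5.088, a0=29.530; τ=−ln(0.4972)/29.530=0.024 → t=0.378; u2·a0=0.0789·29.530=2.330 ≤ a1=7.722 → R1 fires; X=8 S=4 B=5 C=5 Y=8
Draw 8: a1=5.720, a2=1.056, a3=2.704, a4=16.200, a5=6.360, a0=32.040; τ=−ln(0.3177)/32.040=0.036 → t=0.413; u2·a0=0.8745·32.040=28.019; a1+…+a4=25.680 < 28.019 ≤ a1+…+a5=32.040 → R5 fires; X=8 S=3 B=6 C=4 Y=10
Draw 9: a1=6.864, a2=0.792, a3=3.380, a4=16.200, a5=3.816, a0=31.052; τ=−ln(0.8497)/31.052=0.005 → t=0.419; u2·a0=0.7939·31.052=24.652; a1+…+a3=11.036 < 24.652 ≤ a1+…+a4=27.236 → R4 fires; X=9 S=4 B=6 C=3 Y=9
Draw 10: a1=7.722, a2=1.056, a3=3.042, a4=10.935, a5=3.816, a0=26.571; τ=−ln(0.6404)/26.571=0.017 → t=0.435; u2·a0=0.5796·26.571=15.401; a1+…+a3=11.820 < 15.401 ≤ a1+…+a4=22.755 → R4 fires; X=10 S=5 B=6 C=2 Y=8
Draw 11: a1=8.580, a2=1.320, a3=2.704, a4=6.480, a5=3.180, a0=22.264; τ=−ln(0.9847)/22.264=0.001 → t=0.436; u2·a0=0.1857·22.264=4.134 ≤ a1=8.580 → R1 fires; X=9 S=5 B=5 C=3 Y=8
Draw 12: a1=6.435, a2=1.320, a3=2.704, a4=9.720, a5=4.770, a0=24.949; τ=−ln(0.7695)/24.949=0.011 → t=0.447; u2·a0=0.9943·24.949=24.807; a1+…+a4=20.179 < 24.807 ≤ a1+…+a5=24.949 → R5 fires; X=9 S=4 B=6 C=2 Y=10
Draw 13: a1=7.722, a2=1.056, a3=3.380, a4=8.100, a5=2.544, a0=22.802; τ=−ln(0.6379)/22.802=0.020 → t=0.466 > T=0.46: stop.
At T=0.46: X=9 S=4 B=6 C=2 Y=10; the largest is Y.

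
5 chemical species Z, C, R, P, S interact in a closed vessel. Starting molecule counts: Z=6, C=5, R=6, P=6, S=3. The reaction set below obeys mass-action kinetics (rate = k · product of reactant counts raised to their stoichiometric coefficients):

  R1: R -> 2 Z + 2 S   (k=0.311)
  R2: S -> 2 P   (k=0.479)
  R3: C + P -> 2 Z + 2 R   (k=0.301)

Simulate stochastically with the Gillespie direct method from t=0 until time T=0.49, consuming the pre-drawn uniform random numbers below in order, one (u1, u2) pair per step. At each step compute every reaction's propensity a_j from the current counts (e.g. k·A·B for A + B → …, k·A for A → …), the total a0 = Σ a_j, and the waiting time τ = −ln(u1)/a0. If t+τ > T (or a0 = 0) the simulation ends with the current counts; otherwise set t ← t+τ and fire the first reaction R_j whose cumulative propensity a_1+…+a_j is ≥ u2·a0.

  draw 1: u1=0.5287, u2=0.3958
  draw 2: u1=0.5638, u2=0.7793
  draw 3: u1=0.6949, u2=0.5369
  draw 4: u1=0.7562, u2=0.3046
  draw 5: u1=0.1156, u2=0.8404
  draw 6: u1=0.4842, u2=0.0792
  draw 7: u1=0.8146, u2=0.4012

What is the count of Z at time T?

Z at T = 16

t=0.000: Z=6 C=5 R=6 P=6 S=3
Draw 1: a1=1.866, a2=1.437, a3=9.030, a0=12.333; τ=−ln(0.5287)/12.333=0.052 → t=0.052; u2·a0=0.3958·12.333=4.881; a1+a2=3.303 < 4.881 ≤ a1+…+a3=12.333 → R3 fires; Z=8 C=4 R=8 P=5 S=3
Draw 2: a1=2.488, a2=1.437, a3=6.020, a0=9.945; τ=−ln(0.5638)/9.945=0.058 → t=0.109; u2·a0=0.7793·9.945=7.750; a1+a2=3.925 < 7.750 ≤ a1+…+a3=9.945 → R3 fires; Z=10 C=3 R=10 P=4 S=3
Draw 3: a1=3.110, a2=1.437, a3=3.612, a0=8.159; τ=−ln(0.6949)/8.159=0.045 → t=0.154; u2·a0=0.5369·8.159=4.381; a1=3.110 < 4.381 ≤ a1+a2=4.547 → R2 fires; Z=10 C=3 R=10 P=6 S=2
Draw 4: a1=3.110, a2=0.958, a3=5.418, a0=9.486; τ=−ln(0.7562)/9.486=0.029 → t=0.183; u2·a0=0.3046·9.486=2.889 ≤ a1=3.110 → R1 fires; Z=12 C=3 R=9 P=6 S=4
Draw 5: a1=2.799, a2=1.916, a3=5.418, a0=10.133; τ=−ln(0.1156)/10.133=0.213 → t=0.396; u2·a0=0.8404·10.133=8.516; a1+a2=4.715 < 8.516 ≤ a1+…+a3=10.133 → R3 fires; Z=14 C=2 R=11 P=5 S=4
Draw 6: a1=3.421, a2=1.916, a3=3.010, a0=8.347; τ=−ln(0.4842)/8.347=0.087 → t=0.483; u2·a0=0.0792·8.347=0.661 ≤ a1=3.421 → R1 fires; Z=16 C=2 R=10 P=5 S=6
Draw 7: a1=3.110, a2=2.874, a3=3.010, a0=8.994; τ=−ln(0.8146)/8.994=0.023 → t=0.506 > T=0.49: stop.
Read off Z at T=0.49: 16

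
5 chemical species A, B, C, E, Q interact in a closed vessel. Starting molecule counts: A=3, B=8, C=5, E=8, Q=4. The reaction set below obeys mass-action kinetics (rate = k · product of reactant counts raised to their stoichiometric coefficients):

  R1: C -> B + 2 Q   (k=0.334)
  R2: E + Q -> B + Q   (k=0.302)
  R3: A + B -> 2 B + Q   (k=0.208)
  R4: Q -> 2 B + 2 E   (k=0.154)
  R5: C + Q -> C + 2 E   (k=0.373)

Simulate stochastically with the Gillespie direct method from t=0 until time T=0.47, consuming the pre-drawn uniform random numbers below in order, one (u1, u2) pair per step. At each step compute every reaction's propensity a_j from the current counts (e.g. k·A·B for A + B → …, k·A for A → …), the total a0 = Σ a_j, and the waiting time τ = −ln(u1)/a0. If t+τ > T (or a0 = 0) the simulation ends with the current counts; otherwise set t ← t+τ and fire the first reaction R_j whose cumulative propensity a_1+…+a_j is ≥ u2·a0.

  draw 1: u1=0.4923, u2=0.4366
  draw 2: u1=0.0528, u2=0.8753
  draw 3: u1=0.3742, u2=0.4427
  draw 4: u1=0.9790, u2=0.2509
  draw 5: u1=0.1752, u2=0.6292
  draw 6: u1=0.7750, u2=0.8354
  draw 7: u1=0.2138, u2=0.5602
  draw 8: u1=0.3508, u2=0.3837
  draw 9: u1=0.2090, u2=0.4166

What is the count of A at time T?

t=0.000: A=3 B=8 C=5 E=8 Q=4
Draw 1: a1=1.670, a2=9.664, a3=4.992, a4=0.616, a5=7.460, a0=24.402; τ=−ln(0.4923)/24.402=0.029 → t=0.029; u2·a0=0.4366·24.402=10.654; a1=1.670 < 10.654 ≤ a1+a2=11.334 → R2 fires; A=3 B=9 C=5 E=7 Q=4
Draw 2: a1=1.670, a2=8.456, a3=5.616, a4=0.616, a5=7.460, a0=23.818; τ=−ln(0.0528)/23.818=0.123 → t=0.153; u2·a0=0.8753·23.818=20.848; a1+…+a4=16.358 < 20.848 ≤ a1+…+a5=23.818 → R5 fires; A=3 B=9 C=5 E=9 Q=3
Draw 3: a1=1.670, a2=8.154, a3=5.616, a4=0.462, a5=5.595, a0=21.497; τ=−ln(0.3742)/21.497=0.046 → t=0.198; u2·a0=0.4427·21.497=9.517; a1=1.670 < 9.517 ≤ a1+a2=9.824 → R2 fires; A=3 B=10 C=5 E=8 Q=3
Draw 4: a1=1.670, a2=7.248, a3=6.240, a4=0.462, a5=5.595, a0=21.215; τ=−ln(0.9790)/21.215=0.001 → t=0.199; u2·a0=0.2509·21.215=5.323; a1=1.670 < 5.323 ≤ a1+a2=8.918 → R2 fires; A=3 B=11 C=5 E=7 Q=3
Draw 5: a1=1.670, a2=6.342, a3=6.864, a4=0.462, a5=5.595, a0=20.933; τ=−ln(0.1752)/20.933=0.083 → t=0.282; u2·a0=0.6292·20.933=13.171; a1+a2=8.012 < 13.171 ≤ a1+…+a3=14.876 → R3 fires; A=2 B=12 C=5 E=7 Q=4
Draw 6: a1=1.670, a2=8.456, a3=4.992, a4=0.616, a5=7.460, a0=23.194; τ=−ln(0.7750)/23.194=0.011 → t=0.293; u2·a0=0.8354·23.194=19.376; a1+…+a4=15.734 < 19.376 ≤ a1+…+a5=23.194 → R5 fires; A=2 B=12 C=5 E=9 Q=3
Draw 7: a1=1.670, a2=8.154, a3=4.992, a4=0.462, a5=5.595, a0=20.873; τ=−ln(0.2138)/20.873=0.074 → t=0.367; u2·a0=0.5602·20.873=11.693; a1+a2=9.824 < 11.693 ≤ a1+…+a3=14.816 → R3 fires; A=1 B=13 C=5 E=9 Q=4
Draw 8: a1=1.670, a2=10.872, a3=2.704, a4=0.616, a5=7.460, a0=23.322; τ=−ln(0.3508)/23.322=0.045 → t=0.412; u2·a0=0.3837·23.322=8.949; a1=1.670 < 8.949 ≤ a1+a2=12.542 → R2 fires; A=1 B=14 C=5 E=8 Q=4
Draw 9: a1=1.670, a2=9.664, a3=2.912, a4=0.616, a5=7.460, a0=22.322; τ=−ln(0.2090)/22.322=0.070 → t=0.482 > T=0.47: stop.
Read off A at T=0.47: 1

A at T = 1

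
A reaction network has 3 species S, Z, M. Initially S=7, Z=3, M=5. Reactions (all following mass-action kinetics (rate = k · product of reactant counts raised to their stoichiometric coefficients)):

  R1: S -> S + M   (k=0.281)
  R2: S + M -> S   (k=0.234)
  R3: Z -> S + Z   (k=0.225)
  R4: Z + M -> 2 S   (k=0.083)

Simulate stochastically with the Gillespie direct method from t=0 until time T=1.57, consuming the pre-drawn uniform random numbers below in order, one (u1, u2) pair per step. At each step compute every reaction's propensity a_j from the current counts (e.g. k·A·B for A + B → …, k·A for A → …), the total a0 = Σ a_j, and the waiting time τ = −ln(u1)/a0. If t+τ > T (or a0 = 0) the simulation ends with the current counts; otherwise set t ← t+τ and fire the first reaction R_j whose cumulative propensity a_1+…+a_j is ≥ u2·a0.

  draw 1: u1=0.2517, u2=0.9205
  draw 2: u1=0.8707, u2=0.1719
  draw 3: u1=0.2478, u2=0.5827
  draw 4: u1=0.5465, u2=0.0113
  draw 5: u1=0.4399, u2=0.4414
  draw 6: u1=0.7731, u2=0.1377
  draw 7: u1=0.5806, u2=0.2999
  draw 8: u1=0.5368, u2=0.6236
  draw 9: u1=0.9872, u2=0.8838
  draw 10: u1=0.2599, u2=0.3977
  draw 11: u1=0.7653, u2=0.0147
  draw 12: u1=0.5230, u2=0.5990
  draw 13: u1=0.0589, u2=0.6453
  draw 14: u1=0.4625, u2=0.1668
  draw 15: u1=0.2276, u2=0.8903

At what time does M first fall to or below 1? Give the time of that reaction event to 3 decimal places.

t=0.000: S=7 Z=3 M=5
Draw 1: a1=1.967, a2=8.190, a3=0.675, a4=1.245, a0=12.077; τ=−ln(0.2517)/12.077=0.114 → t=0.114; u2·a0=0.9205·12.077=11.117; a1+…+a3=10.832 < 11.117 ≤ a1+…+a4=12.077 → R4 fires; S=9 Z=2 M=4
Draw 2: a1=2.529, a2=8.424, a3=0.450, a4=0.664, a0=12.067; τ=−ln(0.8707)/12.067=0.011 → t=0.126; u2·a0=0.1719·12.067=2.074 ≤ a1=2.529 → R1 fires; S=9 Z=2 M=5
Draw 3: a1=2.529, a2=10.530, a3=0.450, a4=0.830, a0=14.339; τ=−ln(0.2478)/14.339=0.097 → t=0.223; u2·a0=0.5827·14.339=8.355; a1=2.529 < 8.355 ≤ a1+a2=13.059 → R2 fires; S=9 Z=2 M=4
Draw 4: a1=2.529, a2=8.424, a3=0.450, a4=0.664, a0=12.067; τ=−ln(0.5465)/12.067=0.050 → t=0.273; u2·a0=0.0113·12.067=0.136 ≤ a1=2.529 → R1 fires; S=9 Z=2 M=5
Draw 5: a1=2.529, a2=10.530, a3=0.450, a4=0.830, a0=14.339; τ=−ln(0.4399)/14.339=0.057 → t=0.330; u2·a0=0.4414·14.339=6.329; a1=2.529 < 6.329 ≤ a1+a2=13.059 → R2 fires; S=9 Z=2 M=4
Draw 6: a1=2.529, a2=8.424, a3=0.450, a4=0.664, a0=12.067; τ=−ln(0.7731)/12.067=0.021 → t=0.352; u2·a0=0.1377·12.067=1.662 ≤ a1=2.529 → R1 fires; S=9 Z=2 M=5
Draw 7: a1=2.529, a2=10.530, a3=0.450, a4=0.830, a0=14.339; τ=−ln(0.5806)/14.339=0.038 → t=0.390; u2·a0=0.2999·14.339=4.300; a1=2.529 < 4.300 ≤ a1+a2=13.059 → R2 fires; S=9 Z=2 M=4
Draw 8: a1=2.529, a2=8.424, a3=0.450, a4=0.664, a0=12.067; τ=−ln(0.5368)/12.067=0.052 → t=0.441; u2·a0=0.6236·12.067=7.525; a1=2.529 < 7.525 ≤ a1+a2=10.953 → R2 fires; S=9 Z=2 M=3
Draw 9: a1=2.529, a2=6.318, a3=0.450, a4=0.498, a0=9.795; τ=−ln(0.9872)/9.795=0.001 → t=0.442; u2·a0=0.8838·9.795=8.657; a1=2.529 < 8.657 ≤ a1+a2=8.847 → R2 fires; S=9 Z=2 M=2
Draw 10: a1=2.529, a2=4.212, a3=0.450, a4=0.332, a0=7.523; τ=−ln(0.2599)/7.523=0.179 → t=0.622; u2·a0=0.3977·7.523=2.992; a1=2.529 < 2.992 ≤ a1+a2=6.741 → R2 fires; S=9 Z=2 M=1
Draw 11: a1=2.529, a2=2.106, a3=0.450, a4=0.166, a0=5.251; τ=−ln(0.7653)/5.251=0.051 → t=0.673; u2·a0=0.0147·5.251=0.077 ≤ a1=2.529 → R1 fires; S=9 Z=2 M=2
Draw 12: a1=2.529, a2=4.212, a3=0.450, a4=0.332, a0=7.523; τ=−ln(0.5230)/7.523=0.086 → t=0.759; u2·a0=0.5990·7.523=4.506; a1=2.529 < 4.506 ≤ a1+a2=6.741 → R2 fires; S=9 Z=2 M=1
Draw 13: a1=2.529, a2=2.106, a3=0.450, a4=0.166, a0=5.251; τ=−ln(0.0589)/5.251=0.539 → t=1.298; u2·a0=0.6453·5.251=3.388; a1=2.529 < 3.388 ≤ a1+a2=4.635 → R2 fires; S=9 Z=2 M=0
Draw 14: a1=2.529, a2=0.000, a3=0.450, a4=0.000, a0=2.979; τ=−ln(0.4625)/2.979=0.259 → t=1.557; u2·a0=0.1668·2.979=0.497 ≤ a1=2.529 → R1 fires; S=9 Z=2 M=1
Draw 15: a1=2.529, a2=2.106, a3=0.450, a4=0.166, a0=5.251; τ=−ln(0.2276)/5.251=0.282 → t=1.839 > T=1.57: stop.
M first becomes ≤ 1 when it reaches 1 at the event at t=0.622.

Threshold first reached at t = 0.622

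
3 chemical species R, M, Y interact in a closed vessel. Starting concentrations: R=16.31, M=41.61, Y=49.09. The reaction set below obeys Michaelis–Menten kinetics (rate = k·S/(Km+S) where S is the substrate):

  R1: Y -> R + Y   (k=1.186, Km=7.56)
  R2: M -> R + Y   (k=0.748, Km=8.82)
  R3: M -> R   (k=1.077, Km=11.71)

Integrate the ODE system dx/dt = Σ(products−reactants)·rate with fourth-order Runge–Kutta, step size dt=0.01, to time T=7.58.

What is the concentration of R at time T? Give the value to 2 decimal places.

R at T = 34.86

RK4 with dt=0.01: 758 steps to T=7.58. Trajectory (selected grid times):
t=0.00: R=16.31 M=41.61 Y=49.09
t=0.84: R=18.39 M=40.39 Y=49.61
t=1.68: R=20.47 M=39.18 Y=50.12
t=2.53: R=22.57 M=37.96 Y=50.64
t=3.37: R=24.63 M=36.76 Y=51.15
t=4.21: R=26.69 M=35.57 Y=51.65
t=5.05: R=28.74 M=34.39 Y=52.15
t=5.90: R=30.80 M=33.21 Y=52.66
t=6.74: R=32.84 M=32.05 Y=53.15
t=7.58: R=34.86 M=30.90 Y=53.64
Read off R at T=7.58: 34.86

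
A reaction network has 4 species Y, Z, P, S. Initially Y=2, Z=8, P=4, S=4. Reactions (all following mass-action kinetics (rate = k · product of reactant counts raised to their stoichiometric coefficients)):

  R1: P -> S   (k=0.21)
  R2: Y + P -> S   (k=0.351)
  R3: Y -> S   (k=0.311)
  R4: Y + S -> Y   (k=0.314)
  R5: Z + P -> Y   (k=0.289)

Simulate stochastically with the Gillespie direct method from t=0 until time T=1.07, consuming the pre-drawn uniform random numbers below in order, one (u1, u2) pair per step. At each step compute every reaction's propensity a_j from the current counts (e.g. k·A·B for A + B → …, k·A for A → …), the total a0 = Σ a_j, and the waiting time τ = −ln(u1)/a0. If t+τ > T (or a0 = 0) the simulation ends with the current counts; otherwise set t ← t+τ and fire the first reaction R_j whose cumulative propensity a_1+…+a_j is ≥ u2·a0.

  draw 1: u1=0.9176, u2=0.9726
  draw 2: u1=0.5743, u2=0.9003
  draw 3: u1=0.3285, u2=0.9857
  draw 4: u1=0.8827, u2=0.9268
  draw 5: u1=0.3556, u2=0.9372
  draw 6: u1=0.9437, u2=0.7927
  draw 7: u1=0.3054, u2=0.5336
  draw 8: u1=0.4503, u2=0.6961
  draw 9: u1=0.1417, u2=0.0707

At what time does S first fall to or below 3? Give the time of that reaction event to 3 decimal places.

Threshold first reached at t = 0.250

t=0.000: Y=2 Z=8 P=4 S=4
Draw 1: a1=0.840, a2=2.808, a3=0.622, a4=2.512, a5=9.248, a0=16.030; τ=−ln(0.9176)/16.030=0.005 → t=0.005; u2·a0=0.9726·16.030=15.591; a1+…+a4=6.782 < 15.591 ≤ a1+…+a5=16.030 → R5 fires; Y=3 Z=7 P=3 S=4
Draw 2: a1=0.630, a2=3.159, a3=0.933, a4=3.768, a5=6.069, a0=14.559; τ=−ln(0.5743)/14.559=0.038 → t=0.043; u2·a0=0.9003·14.559=13.107; a1+…+a4=8.490 < 13.107 ≤ a1+…+a5=14.559 → R5 fires; Y=4 Z=6 P=2 S=4
Draw 3: a1=0.420, a2=2.808, a3=1.244, a4=5.024, a5=3.468, a0=12.964; τ=−ln(0.3285)/12.964=0.086 → t=0.129; u2·a0=0.9857·12.964=12.779; a1+…+a4=9.496 < 12.779 ≤ a1+…+a5=12.964 → R5 fires; Y=5 Z=5 P=1 S=4
Draw 4: a1=0.210, a2=1.755, a3=1.555, a4=6.280, a5=1.445, a0=11.245; τ=−ln(0.8827)/11.245=0.011 → t=0.140; u2·a0=0.9268·11.245=10.422; a1+…+a4=9.800 < 10.422 ≤ a1+…+a5=11.245 → R5 fires; Y=6 Z=4 P=0 S=4
Draw 5: a1=0.000, a2=0.000, a3=1.866, a4=7.536, a5=0.000, a0=9.402; τ=−ln(0.3556)/9.402=0.110 → t=0.250; u2·a0=0.9372·9.402=8.812; a1+…+a3=1.866 < 8.812 ≤ a1+…+a4=9.402 → R4 fires; Y=6 Z=4 P=0 S=3
Draw 6: a1=0.000, a2=0.000, a3=1.866, a4=5.652, a5=0.000, a0=7.518; τ=−ln(0.9437)/7.518=0.008 → t=0.258; u2·a0=0.7927·7.518=5.960; a1+…+a3=1.866 < 5.960 ≤ a1+…+a4=7.518 → R4 fires; Y=6 Z=4 P=0 S=2
Draw 7: a1=0.000, a2=0.000, a3=1.866, a4=3.768, a5=0.000, a0=5.634; τ=−ln(0.3054)/5.634=0.211 → t=0.469; u2·a0=0.5336·5.634=3.006; a1+…+a3=1.866 < 3.006 ≤ a1+…+a4=5.634 → R4 fires; Y=6 Z=4 P=0 S=1
Draw 8: a1=0.000, a2=0.000, a3=1.866, a4=1.884, a5=0.000, a0=3.750; τ=−ln(0.4503)/3.750=0.213 → t=0.681; u2·a0=0.6961·3.750=2.610; a1+…+a3=1.866 < 2.610 ≤ a1+…+a4=3.750 → R4 fires; Y=6 Z=4 P=0 S=0
Draw 9: a1=0.000, a2=0.000, a3=1.866, a4=0.000, a5=0.000, a0=1.866; τ=−ln(0.1417)/1.866=1.047 → t=1.729 > T=1.07: stop.
S first becomes ≤ 3 when it reaches 3 at the event at t=0.250.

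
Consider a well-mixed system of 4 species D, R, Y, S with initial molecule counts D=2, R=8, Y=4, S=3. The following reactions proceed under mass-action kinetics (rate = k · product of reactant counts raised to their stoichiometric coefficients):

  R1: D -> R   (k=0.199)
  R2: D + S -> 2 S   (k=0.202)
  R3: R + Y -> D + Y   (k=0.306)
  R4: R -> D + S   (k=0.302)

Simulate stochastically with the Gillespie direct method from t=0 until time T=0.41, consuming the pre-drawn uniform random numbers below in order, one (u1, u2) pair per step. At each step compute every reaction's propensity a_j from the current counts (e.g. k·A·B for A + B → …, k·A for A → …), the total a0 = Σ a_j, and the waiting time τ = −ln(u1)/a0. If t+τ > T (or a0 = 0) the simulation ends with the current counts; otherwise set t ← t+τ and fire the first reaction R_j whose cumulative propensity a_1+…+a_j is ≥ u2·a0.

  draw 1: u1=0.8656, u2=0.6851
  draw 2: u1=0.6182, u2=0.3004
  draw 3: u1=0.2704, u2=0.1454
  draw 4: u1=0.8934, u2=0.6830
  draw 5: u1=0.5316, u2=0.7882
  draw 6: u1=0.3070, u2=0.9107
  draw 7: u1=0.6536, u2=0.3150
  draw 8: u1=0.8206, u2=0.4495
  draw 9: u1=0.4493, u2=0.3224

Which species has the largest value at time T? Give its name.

Dominant species at T: S

t=0.000: D=2 R=8 Y=4 S=3
Draw 1: a1=0.398, a2=1.212, a3=9.792, a4=2.416, a0=13.818; τ=−ln(0.8656)/13.818=0.010 → t=0.010; u2·a0=0.6851·13.818=9.467; a1+a2=1.610 < 9.467 ≤ a1+…+a3=11.402 → R3 fires; D=3 R=7 Y=4 S=3
Draw 2: a1=0.597, a2=1.818, a3=8.568, a4=2.114, a0=13.097; τ=−ln(0.6182)/13.097=0.037 → t=0.047; u2·a0=0.3004·13.097=3.934; a1+a2=2.415 < 3.934 ≤ a1+…+a3=10.983 → R3 fires; D=4 R=6 Y=4 S=3
Draw 3: a1=0.796, a2=2.424, a3=7.344, a4=1.812, a0=12.376; τ=−ln(0.2704)/12.376=0.106 → t=0.153; u2·a0=0.1454·12.376=1.799; a1=0.796 < 1.799 ≤ a1+a2=3.220 → R2 fires; D=3 R=6 Y=4 S=4
Draw 4: a1=0.597, a2=2.424, a3=7.344, a4=1.812, a0=12.177; τ=−ln(0.8934)/12.177=0.009 → t=0.162; u2·a0=0.6830·12.177=8.317; a1+a2=3.021 < 8.317 ≤ a1+…+a3=10.365 → R3 fires; D=4 R=5 Y=4 S=4
Draw 5: a1=0.796, a2=3.232, a3=6.120, a4=1.510, a0=11.658; τ=−ln(0.5316)/11.658=0.054 → t=0.216; u2·a0=0.7882·11.658=9.189; a1+a2=4.028 < 9.189 ≤ a1+…+a3=10.148 → R3 fires; D=5 R=4 Y=4 S=4
Draw 6: a1=0.995, a2=4.040, a3=4.896, a4=1.208, a0=11.139; τ=−ln(0.3070)/11.139=0.106 → t=0.322; u2·a0=0.9107·11.139=10.144; a1+…+a3=9.931 < 10.144 ≤ a1+…+a4=11.139 → R4 fires; D=6 R=3 Y=4 S=5
Draw 7: a1=1.194, a2=6.060, a3=3.672, a4=0.906, a0=11.832; τ=−ln(0.6536)/11.832=0.036 → t=0.358; u2·a0=0.3150·11.832=3.727; a1=1.194 < 3.727 ≤ a1+a2=7.254 → R2 fires; D=5 R=3 Y=4 S=6
Draw 8: a1=0.995, a2=6.060, a3=3.672, a4=0.906, a0=11.633; τ=−ln(0.8206)/11.633=0.017 → t=0.375; u2·a0=0.4495·11.633=5.229; a1=0.995 < 5.229 ≤ a1+a2=7.055 → R2 fires; D=4 R=3 Y=4 S=7
Draw 9: a1=0.796, a2=5.656, a3=3.672, a4=0.906, a0=11.030; τ=−ln(0.4493)/11.030=0.073 → t=0.448 > T=0.41: stop.
At T=0.41: D=4 R=3 Y=4 S=7; the largest is S.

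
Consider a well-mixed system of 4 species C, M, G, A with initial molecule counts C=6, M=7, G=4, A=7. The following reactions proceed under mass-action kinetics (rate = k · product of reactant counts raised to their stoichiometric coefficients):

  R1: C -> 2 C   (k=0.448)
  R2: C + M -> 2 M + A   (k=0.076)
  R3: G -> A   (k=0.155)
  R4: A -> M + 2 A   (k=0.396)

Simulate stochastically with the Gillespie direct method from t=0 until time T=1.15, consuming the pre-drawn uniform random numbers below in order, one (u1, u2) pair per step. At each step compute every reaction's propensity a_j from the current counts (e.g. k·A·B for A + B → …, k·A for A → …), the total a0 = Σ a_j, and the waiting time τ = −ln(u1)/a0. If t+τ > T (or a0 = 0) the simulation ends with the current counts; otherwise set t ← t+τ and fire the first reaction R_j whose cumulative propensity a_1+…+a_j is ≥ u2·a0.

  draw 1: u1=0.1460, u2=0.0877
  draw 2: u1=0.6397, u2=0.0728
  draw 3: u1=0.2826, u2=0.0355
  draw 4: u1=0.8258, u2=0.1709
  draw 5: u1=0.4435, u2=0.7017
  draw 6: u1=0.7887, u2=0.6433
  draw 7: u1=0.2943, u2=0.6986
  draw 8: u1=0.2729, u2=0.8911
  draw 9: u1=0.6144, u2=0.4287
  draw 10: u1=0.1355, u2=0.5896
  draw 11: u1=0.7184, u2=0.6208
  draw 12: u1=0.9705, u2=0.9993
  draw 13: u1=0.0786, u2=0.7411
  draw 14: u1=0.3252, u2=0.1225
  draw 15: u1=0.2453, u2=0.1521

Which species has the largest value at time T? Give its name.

Dominant species at T: A

t=0.000: C=6 M=7 G=4 A=7
Draw 1: a1=2.688, a2=3.192, a3=0.620, a4=2.772, a0=9.272; τ=−ln(0.1460)/9.272=0.208 → t=0.208; u2·a0=0.0877·9.272=0.813 ≤ a1=2.688 → R1 fires; C=7 M=7 G=4 A=7
Draw 2: a1=3.136, a2=3.724, a3=0.620, a4=2.772, a0=10.252; τ=−ln(0.6397)/10.252=0.044 → t=0.251; u2·a0=0.0728·10.252=0.746 ≤ a1=3.136 → R1 fires; C=8 M=7 G=4 A=7
Draw 3: a1=3.584, a2=4.256, a3=0.620, a4=2.772, a0=11.232; τ=−ln(0.2826)/11.232=0.113 → t=0.364; u2·a0=0.0355·11.232=0.399 ≤ a1=3.584 → R1 fires; C=9 M=7 G=4 A=7
Draw 4: a1=4.032, a2=4.788, a3=0.620, a4=2.772, a0=12.212; τ=−ln(0.8258)/12.212=0.016 → t=0.379; u2·a0=0.1709·12.212=2.087 ≤ a1=4.032 → R1 fires; C=10 M=7 G=4 A=7
Draw 5: a1=4.480, a2=5.320, a3=0.620, a4=2.772, a0=13.192; τ=−ln(0.4435)/13.192=0.062 → t=0.441; u2·a0=0.7017·13.192=9.257; a1=4.480 < 9.257 ≤ a1+a2=9.800 → R2 fires; C=9 M=8 G=4 A=8
Draw 6: a1=4.032, a2=5.472, a3=0.620, a4=3.168, a0=13.292; τ=−ln(0.7887)/13.292=0.018 → t=0.459; u2·a0=0.6433·13.292=8.551; a1=4.032 < 8.551 ≤ a1+a2=9.504 → R2 fires; C=8 M=9 G=4 A=9
Draw 7: a1=3.584, a2=5.472, a3=0.620, a4=3.564, a0=13.240; τ=−ln(0.2943)/13.240=0.092 → t=0.551; u2·a0=0.6986·13.240=9.249; a1+a2=9.056 < 9.249 ≤ a1+…+a3=9.676 → R3 fires; C=8 M=9 G=3 A=10
Draw 8: a1=3.584, a2=5.472, a3=0.465, a4=3.960, a0=13.481; τ=−ln(0.2729)/13.481=0.096 → t=0.647; u2·a0=0.8911·13.481=12.013; a1+…+a3=9.521 < 12.013 ≤ a1+…+a4=13.481 → R4 fires; C=8 M=10 G=3 A=11
Draw 9: a1=3.584, a2=6.080, a3=0.465, a4=4.356, a0=14.485; τ=−ln(0.6144)/14.485=0.034 → t=0.681; u2·a0=0.4287·14.485=6.210; a1=3.584 < 6.210 ≤ a1+a2=9.664 → R2 fires; C=7 M=11 G=3 A=12
Draw 10: a1=3.136, a2=5.852, a3=0.465, a4=4.752, a0=14.205; τ=−ln(0.1355)/14.205=0.141 → t=0.822; u2·a0=0.5896·14.205=8.375; a1=3.136 < 8.375 ≤ a1+a2=8.988 → R2 fires; C=6 M=12 G=3 A=13
Draw 11: a1=2.688, a2=5.472, a3=0.465, a4=5.148, a0=13.773; τ=−ln(0.7184)/13.773=0.024 → t=0.846; u2·a0=0.6208·13.773=8.550; a1+a2=8.160 < 8.550 ≤ a1+…+a3=8.625 → R3 fires; C=6 M=12 G=2 A=14
Draw 12: a1=2.688, a2=5.472, a3=0.310, a4=5.544, a0=14.014; τ=−ln(0.9705)/14.014=0.002 → t=0.848; u2·a0=0.9993·14.014=14.004; a1+…+a3=8.470 < 14.004 ≤ a1+…+a4=14.014 → R4 fires; C=6 M=13 G=2 A=15
Draw 13: a1=2.688, a2=5.928, a3=0.310, a4=5.940, a0=14.866; τ=−ln(0.0786)/14.866=0.171 → t=1.019; u2·a0=0.7411·14.866=11.017; a1+…+a3=8.926 < 11.017 ≤ a1+…+a4=14.866 → R4 fires; C=6 M=14 G=2 A=16
Draw 14: a1=2.688, a2=6.384, a3=0.310, a4=6.336, a0=15.718; τ=−ln(0.3252)/15.718=0.071 → t=1.091; u2·a0=0.1225·15.718=1.925 ≤ a1=2.688 → R1 fires; C=7 M=14 G=2 A=16
Draw 15: a1=3.136, a2=7.448, a3=0.310, a4=6.336, a0=17.230; τ=−ln(0.2453)/17.230=0.082 → t=1.172 > T=1.15: stop.
At T=1.15: C=7 M=14 G=2 A=16; the largest is A.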